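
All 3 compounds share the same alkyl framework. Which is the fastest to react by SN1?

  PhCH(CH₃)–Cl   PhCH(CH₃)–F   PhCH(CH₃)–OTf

With the same alkyl group throughout, only the leaving group differentiates the rates.
The more stable X⁻ (or X) is on its own — i.e. the weaker a base it is — the better a leaving group it makes.
PhCH(CH₃)–OTf loses OTf⁻: pKₐ(CF₃SO₃H (triflic acid)) ≈ -14
PhCH(CH₃)–Cl loses Cl⁻: pKₐ(HCl) ≈ -7
PhCH(CH₃)–F loses F⁻: pKₐ(HF) ≈ 3.2

PhCH(CH₃)–OTf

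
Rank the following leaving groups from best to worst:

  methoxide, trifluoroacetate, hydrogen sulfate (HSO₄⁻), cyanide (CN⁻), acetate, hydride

Leaving-group ability tracks the stability of the departed species; conjugate-acid pKₐ is the usual yardstick (lower pKₐ → better LG).
hydrogen sulfate (HSO₄⁻): pKₐ(H₂SO₄) ≈ -3
trifluoroacetate: pKₐ(CF₃COOH) ≈ 0.2
acetate: pKₐ(CH₃COOH) ≈ 4.8 — resonance-stabilised but still a weak base
cyanide (CN⁻): pKₐ(HCN) ≈ 9.2
methoxide: pKₐ(CH₃OH) ≈ 15.5 — strong base; alkoxides do not leave unassisted
hydride: pKₐ(H₂) ≈ 36 — extremely strong base; leaves only in special hydride-transfer contexts

hydrogen sulfate (HSO₄⁻) > trifluoroacetate > acetate > cyanide (CN⁻) > methoxide > hydride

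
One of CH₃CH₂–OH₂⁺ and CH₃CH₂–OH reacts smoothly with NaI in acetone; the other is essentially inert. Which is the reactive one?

CH₃CH₂–OH₂⁺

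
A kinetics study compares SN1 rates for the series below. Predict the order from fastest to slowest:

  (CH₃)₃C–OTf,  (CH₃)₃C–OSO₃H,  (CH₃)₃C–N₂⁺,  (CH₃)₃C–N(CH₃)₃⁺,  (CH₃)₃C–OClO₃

(CH₃)₃C–N₂⁺ > (CH₃)₃C–OTf > (CH₃)₃C–OClO₃ > (CH₃)₃C–OSO₃H > (CH₃)₃C–N(CH₃)₃⁺

The skeletons are identical, so relative rate is governed entirely by leaving-group ability.
The more stable X⁻ (or X) is on its own — i.e. the weaker a base it is — the better a leaving group it makes.
(CH₃)₃C–N₂⁺ loses N₂: no meaningful conjugate acid; N₂ departs as an exceptionally stable neutral molecule
(CH₃)₃C–OTf loses OTf⁻: pKₐ(CF₃SO₃H (triflic acid)) ≈ -14
(CH₃)₃C–OClO₃ loses ClO₄⁻: pKₐ(HClO₄) ≈ -10
(CH₃)₃C–OSO₃H loses HSO₄⁻: pKₐ(H₂SO₄) ≈ -3
(CH₃)₃C–N(CH₃)₃⁺ loses NR'₃: pKₐ(R'₃NH⁺) ≈ 10.7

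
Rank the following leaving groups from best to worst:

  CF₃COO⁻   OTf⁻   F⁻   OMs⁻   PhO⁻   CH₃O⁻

OTf⁻ > OMs⁻ > CF₃COO⁻ > F⁻ > PhO⁻ > CH₃O⁻

Leaving-group ability tracks the stability of the departed species; conjugate-acid pKₐ is the usual yardstick (lower pKₐ → better LG).
OTf⁻: pKₐ(CF₃SO₃H (triflic acid)) ≈ -14
OMs⁻: pKₐ(CH₃SO₃H (MsOH)) ≈ -1.9
CF₃COO⁻: pKₐ(CF₃COOH) ≈ 0.2
F⁻: pKₐ(HF) ≈ 3.2
PhO⁻: pKₐ(C₆H₅OH (phenol)) ≈ 10
CH₃O⁻: pKₐ(CH₃OH) ≈ 15.5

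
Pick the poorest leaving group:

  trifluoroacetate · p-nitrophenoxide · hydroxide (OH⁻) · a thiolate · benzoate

The more stable X⁻ (or X) is on its own — i.e. the weaker a base it is — the better a leaving group it makes.
trifluoroacetate: pKₐ(CF₃COOH) ≈ 0.2
benzoate: pKₐ(C₆H₅COOH) ≈ 4.2
p-nitrophenoxide: pKₐ(p-nitrophenol) ≈ 7.2
a thiolate: pKₐ(RSH (a thiol)) ≈ 10.5
hydroxide (OH⁻): pKₐ(H₂O) ≈ 15.7

hydroxide (OH⁻)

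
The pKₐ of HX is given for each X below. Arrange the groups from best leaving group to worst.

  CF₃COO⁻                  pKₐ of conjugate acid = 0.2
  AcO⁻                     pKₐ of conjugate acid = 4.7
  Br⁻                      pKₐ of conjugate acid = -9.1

Lower conjugate-acid pKₐ ⇒ weaker base ⇒ better leaving group.
Sorting by the given values: Br⁻ (-9.1), CF₃COO⁻ (0.2), AcO⁻ (4.7).

Br⁻ > CF₃COO⁻ > AcO⁻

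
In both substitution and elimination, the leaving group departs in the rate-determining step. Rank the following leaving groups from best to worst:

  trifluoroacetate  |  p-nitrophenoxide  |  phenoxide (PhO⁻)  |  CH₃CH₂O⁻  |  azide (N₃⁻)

A good leaving group is a weak base: the lower the pKₐ of its conjugate acid, the more readily it departs.
trifluoroacetate: pKₐ(CF₃COOH) ≈ 0.2
azide (N₃⁻): pKₐ(HN₃) ≈ 4.7
p-nitrophenoxide: pKₐ(p-nitrophenol) ≈ 7.2
phenoxide (PhO⁻): pKₐ(C₆H₅OH (phenol)) ≈ 10
CH₃CH₂O⁻: pKₐ(CH₃CH₂OH) ≈ 16

trifluoroacetate > azide (N₃⁻) > p-nitrophenoxide > phenoxide (PhO⁻) > CH₃CH₂O⁻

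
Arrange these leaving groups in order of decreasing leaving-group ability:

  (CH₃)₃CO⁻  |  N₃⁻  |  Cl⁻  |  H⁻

The more stable X⁻ (or X) is on its own — i.e. the weaker a base it is — the better a leaving group it makes.
Cl⁻: pKₐ(HCl) ≈ -7
N₃⁻: pKₐ(HN₃) ≈ 4.7 — linear, resonance-stabilised
(CH₃)₃CO⁻: pKₐ(t-BuOH) ≈ 18
H⁻: pKₐ(H₂) ≈ 36 — extremely strong base; leaves only in special hydride-transfer contexts

Cl⁻ > N₃⁻ > (CH₃)₃CO⁻ > H⁻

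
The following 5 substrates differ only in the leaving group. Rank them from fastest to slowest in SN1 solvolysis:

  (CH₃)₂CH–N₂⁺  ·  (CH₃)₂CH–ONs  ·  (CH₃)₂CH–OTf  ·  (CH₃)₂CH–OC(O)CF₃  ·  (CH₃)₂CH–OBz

(CH₃)₂CH–N₂⁺ > (CH₃)₂CH–OTf > (CH₃)₂CH–ONs > (CH₃)₂CH–OC(O)CF₃ > (CH₃)₂CH–OBz

Identical carbon frameworks mean the comparison reduces to leaving-group quality.
Leaving-group ability tracks the stability of the departed species; conjugate-acid pKₐ is the usual yardstick (lower pKₐ → better LG).
(CH₃)₂CH–N₂⁺ loses N₂: no meaningful conjugate acid; N₂ departs as an exceptionally stable neutral molecule
(CH₃)₂CH–OTf loses OTf⁻: pKₐ(CF₃SO₃H (triflic acid)) ≈ -14
(CH₃)₂CH–ONs loses ONs⁻: pKₐ(p-O₂NC₆H₄SO₃H) ≈ -3.5
(CH₃)₂CH–OC(O)CF₃ loses CF₃COO⁻: pKₐ(CF₃COOH) ≈ 0.2
(CH₃)₂CH–OBz loses PhCOO⁻: pKₐ(C₆H₅COOH) ≈ 4.2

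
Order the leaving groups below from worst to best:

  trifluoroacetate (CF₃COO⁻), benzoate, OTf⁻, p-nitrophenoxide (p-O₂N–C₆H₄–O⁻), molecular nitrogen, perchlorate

p-nitrophenoxide (p-O₂N–C₆H₄–O⁻) < benzoate < trifluoroacetate (CF₃COO⁻) < perchlorate < OTf⁻ < molecular nitrogen

The more stable X⁻ (or X) is on its own — i.e. the weaker a base it is — the better a leaving group it makes.
molecular nitrogen: no meaningful conjugate acid; N₂ departs as an exceptionally stable neutral molecule
OTf⁻: pKₐ(CF₃SO₃H (triflic acid)) ≈ -14
perchlorate: pKₐ(HClO₄) ≈ -10
trifluoroacetate (CF₃COO⁻): pKₐ(CF₃COOH) ≈ 0.2
benzoate: pKₐ(C₆H₅COOH) ≈ 4.2
p-nitrophenoxide (p-O₂N–C₆H₄–O⁻): pKₐ(p-nitrophenol) ≈ 7.2
Reversing gives the worst-to-best order requested.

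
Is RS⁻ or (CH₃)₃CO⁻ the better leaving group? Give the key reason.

RS⁻ is the better leaving group.
pKₐ(RSH (a thiol)) ≈ 10.5 versus pKₐ(t-BuOH) ≈ 18: RS⁻ is the much weaker base.
Moderately basic; rarely leaves without activation.

RS⁻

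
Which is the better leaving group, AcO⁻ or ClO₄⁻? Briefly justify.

ClO₄⁻ is the better leaving group.
pKₐ(HClO₄) ≈ -10 versus pKₐ(CH₃COOH) ≈ 4.8: ClO₄⁻ is the much weaker base.
Extremely weak base; rarely used for safety reasons.

ClO₄⁻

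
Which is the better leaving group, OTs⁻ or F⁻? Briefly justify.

OTs⁻ is the better leaving group.
pKₐ(p-CH₃C₆H₄SO₃H (TsOH)) ≈ -2.8 versus pKₐ(HF) ≈ 3.2: OTs⁻ is the much weaker base.
Resonance-delocalised arenesulfonate.

OTs⁻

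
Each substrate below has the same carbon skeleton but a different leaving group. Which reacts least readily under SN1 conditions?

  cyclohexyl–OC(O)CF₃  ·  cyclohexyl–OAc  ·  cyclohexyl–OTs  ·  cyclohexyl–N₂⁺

cyclohexyl–OAc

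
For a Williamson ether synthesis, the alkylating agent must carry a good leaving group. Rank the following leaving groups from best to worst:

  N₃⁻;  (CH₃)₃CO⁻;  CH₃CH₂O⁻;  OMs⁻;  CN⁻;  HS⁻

OMs⁻ > N₃⁻ > HS⁻ > CN⁻ > CH₃CH₂O⁻ > (CH₃)₃CO⁻

The more stable X⁻ (or X) is on its own — i.e. the weaker a base it is — the better a leaving group it makes.
OMs⁻: pKₐ(CH₃SO₃H (MsOH)) ≈ -1.9 — resonance-delocalised alkanesulfonate
N₃⁻: pKₐ(HN₃) ≈ 4.7
HS⁻: pKₐ(H₂S) ≈ 7
CN⁻: pKₐ(HCN) ≈ 9.2 — sp carbon stabilises the charge somewhat, but still a poor LG
CH₃CH₂O⁻: pKₐ(CH₃CH₂OH) ≈ 16
(CH₃)₃CO⁻: pKₐ(t-BuOH) ≈ 18 — bulky, strongly basic alkoxide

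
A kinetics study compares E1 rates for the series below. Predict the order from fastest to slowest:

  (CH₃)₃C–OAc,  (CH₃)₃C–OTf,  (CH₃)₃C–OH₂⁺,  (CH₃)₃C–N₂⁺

The skeletons are identical, so relative rate is governed entirely by leaving-group ability.
Leaving-group ability tracks the stability of the departed species; conjugate-acid pKₐ is the usual yardstick (lower pKₐ → better LG).
(CH₃)₃C–N₂⁺ loses N₂: no meaningful conjugate acid; N₂ departs as an exceptionally stable neutral molecule
(CH₃)₃C–OTf loses OTf⁻: pKₐ(CF₃SO₃H (triflic acid)) ≈ -14
(CH₃)₃C–OH₂⁺ loses H₂O: pKₐ(H₃O⁺) ≈ -1.7
(CH₃)₃C–OAc loses AcO⁻: pKₐ(CH₃COOH) ≈ 4.8

(CH₃)₃C–N₂⁺ > (CH₃)₃C–OTf > (CH₃)₃C–OH₂⁺ > (CH₃)₃C–OAc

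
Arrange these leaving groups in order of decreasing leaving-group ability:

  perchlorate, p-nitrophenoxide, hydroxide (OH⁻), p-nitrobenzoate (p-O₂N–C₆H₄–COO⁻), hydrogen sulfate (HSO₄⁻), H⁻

Rank by basicity of the departing species: weakest base leaves most easily.
perchlorate: pKₐ(HClO₄) ≈ -10 — extremely weak base; rarely used for safety reasons
hydrogen sulfate (HSO₄⁻): pKₐ(H₂SO₄) ≈ -3 — conjugate base of a strong mineral acid
p-nitrobenzoate (p-O₂N–C₆H₄–COO⁻): pKₐ(p-nitrobenzoic acid) ≈ 3.4 — electron-withdrawing nitro group stabilises the carboxylate
p-nitrophenoxide: pKₐ(p-nitrophenol) ≈ 7.2 — nitro group delocalises the charge; the classic chromogenic LG
hydroxide (OH⁻): pKₐ(H₂O) ≈ 15.7 — strong base; essentially never leaves without prior activation
H⁻: pKₐ(H₂) ≈ 36 — extremely strong base; leaves only in special hydride-transfer contexts

perchlorate > hydrogen sulfate (HSO₄⁻) > p-nitrobenzoate (p-O₂N–C₆H₄–COO⁻) > p-nitrophenoxide > hydroxide (OH⁻) > H⁻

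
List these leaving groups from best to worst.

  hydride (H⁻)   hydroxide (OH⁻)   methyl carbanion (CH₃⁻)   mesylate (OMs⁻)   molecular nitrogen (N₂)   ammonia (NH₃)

Leaving-group ability tracks the stability of the departed species; conjugate-acid pKₐ is the usual yardstick (lower pKₐ → better LG).
molecular nitrogen (N₂): no meaningful conjugate acid; N₂ departs as an exceptionally stable neutral molecule
mesylate (OMs⁻): pKₐ(CH₃SO₃H (MsOH)) ≈ -1.9
ammonia (NH₃): pKₐ(NH₄⁺) ≈ 9.2
hydroxide (OH⁻): pKₐ(H₂O) ≈ 15.7
hydride (H⁻): pKₐ(H₂) ≈ 36 — extremely strong base; leaves only in special hydride-transfer contexts
methyl carbanion (CH₃⁻): pKₐ(CH₄) ≈ 48 — unstabilised carbanion; the worst conceivable leaving group

molecular nitrogen (N₂) > mesylate (OMs⁻) > ammonia (NH₃) > hydroxide (OH⁻) > hydride (H⁻) > methyl carbanion (CH₃⁻)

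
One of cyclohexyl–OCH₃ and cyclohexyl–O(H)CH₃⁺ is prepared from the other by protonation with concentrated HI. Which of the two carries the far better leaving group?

cyclohexyl–O(H)CH₃⁺

From cyclohexyl–OCH₃ the departing group would be CH₃O⁻ (pKₐ(CH₃OH) ≈ 15.5). Strong base; alkoxides do not leave unassisted.
From cyclohexyl–O(H)CH₃⁺ the leaving group is R'OH (pKₐ(R'OH₂⁺) ≈ -2.4). Neutral; leaves from a protonated ether (an oxonium ion, R–O(H)R'⁺).
Protonation with concentrated HI works by allowing neutral methanol, rather than methoxide, to depart, making cyclohexyl–O(H)CH₃⁺ enormously more reactive.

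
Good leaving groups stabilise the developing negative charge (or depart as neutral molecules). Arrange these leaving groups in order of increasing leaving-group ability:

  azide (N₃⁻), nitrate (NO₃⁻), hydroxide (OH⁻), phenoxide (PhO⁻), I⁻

hydroxide (OH⁻) < phenoxide (PhO⁻) < azide (N₃⁻) < nitrate (NO₃⁻) < I⁻

A good leaving group is a weak base: the lower the pKₐ of its conjugate acid, the more readily it departs.
I⁻: pKₐ(HI) ≈ -10 — large, highly polarisable; very weak base
nitrate (NO₃⁻): pKₐ(HNO₃) ≈ -1.3 — resonance-delocalised over three oxygens
azide (N₃⁻): pKₐ(HN₃) ≈ 4.7
phenoxide (PhO⁻): pKₐ(C₆H₅OH (phenol)) ≈ 10
hydroxide (OH⁻): pKₐ(H₂O) ≈ 15.7 — strong base; essentially never leaves without prior activation
The question asks for worst first, so the sequence is read in increasing leaving-group ability.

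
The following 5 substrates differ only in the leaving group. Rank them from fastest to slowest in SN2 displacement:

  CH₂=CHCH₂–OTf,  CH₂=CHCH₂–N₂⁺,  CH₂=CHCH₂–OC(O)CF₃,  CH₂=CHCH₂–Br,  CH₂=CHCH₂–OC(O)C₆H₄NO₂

The skeletons are identical, so relative rate is governed entirely by leaving-group ability.
The more stable X⁻ (or X) is on its own — i.e. the weaker a base it is — the better a leaving group it makes.
CH₂=CHCH₂–N₂⁺ loses N₂: no meaningful conjugate acid; N₂ departs as an exceptionally stable neutral molecule
CH₂=CHCH₂–OTf loses OTf⁻: pKₐ(CF₃SO₃H (triflic acid)) ≈ -14
CH₂=CHCH₂–Br loses Br⁻: pKₐ(HBr) ≈ -9
CH₂=CHCH₂–OC(O)CF₃ loses CF₃COO⁻: pKₐ(CF₃COOH) ≈ 0.2
CH₂=CHCH₂–OC(O)C₆H₄NO₂ loses p-O₂N–C₆H₄–COO⁻: pKₐ(p-nitrobenzoic acid) ≈ 3.4

CH₂=CHCH₂–N₂⁺ > CH₂=CHCH₂–OTf > CH₂=CHCH₂–Br > CH₂=CHCH₂–OC(O)CF₃ > CH₂=CHCH₂–OC(O)C₆H₄NO₂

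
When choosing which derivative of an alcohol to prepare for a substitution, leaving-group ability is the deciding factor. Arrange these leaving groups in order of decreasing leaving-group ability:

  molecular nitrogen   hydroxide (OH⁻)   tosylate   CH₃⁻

Rank by basicity of the departing species: weakest base leaves most easily.
molecular nitrogen: no meaningful conjugate acid; N₂ departs as an exceptionally stable neutral molecule
tosylate: pKₐ(p-CH₃C₆H₄SO₃H (TsOH)) ≈ -2.8
hydroxide (OH⁻): pKₐ(H₂O) ≈ 15.7
CH₃⁻: pKₐ(CH₄) ≈ 48

molecular nitrogen > tosylate > hydroxide (OH⁻) > CH₃⁻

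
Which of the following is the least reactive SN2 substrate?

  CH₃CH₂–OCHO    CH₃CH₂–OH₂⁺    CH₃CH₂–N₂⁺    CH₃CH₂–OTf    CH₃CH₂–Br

CH₃CH₂–OCHO

Same R in every case — rank the leaving groups.
A good leaving group is a weak base: the lower the pKₐ of its conjugate acid, the more readily it departs.
CH₃CH₂–N₂⁺ loses N₂: no meaningful conjugate acid; N₂ departs as an exceptionally stable neutral molecule
CH₃CH₂–OTf loses OTf⁻: pKₐ(CF₃SO₃H (triflic acid)) ≈ -14
CH₃CH₂–Br loses Br⁻: pKₐ(HBr) ≈ -9
CH₃CH₂–OH₂⁺ loses H₂O: pKₐ(H₃O⁺) ≈ -1.7
CH₃CH₂–OCHO loses HCOO⁻: pKₐ(HCOOH) ≈ 3.8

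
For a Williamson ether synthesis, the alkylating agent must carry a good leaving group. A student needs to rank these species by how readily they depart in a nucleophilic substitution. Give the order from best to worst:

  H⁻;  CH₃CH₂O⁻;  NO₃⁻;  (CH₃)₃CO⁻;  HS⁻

Rank by basicity of the departing species: weakest base leaves most easily.
NO₃⁻: pKₐ(HNO₃) ≈ -1.3
HS⁻: pKₐ(H₂S) ≈ 7
CH₃CH₂O⁻: pKₐ(CH₃CH₂OH) ≈ 16
(CH₃)₃CO⁻: pKₐ(t-BuOH) ≈ 18
H⁻: pKₐ(H₂) ≈ 36

NO₃⁻ > HS⁻ > CH₃CH₂O⁻ > (CH₃)₃CO⁻ > H⁻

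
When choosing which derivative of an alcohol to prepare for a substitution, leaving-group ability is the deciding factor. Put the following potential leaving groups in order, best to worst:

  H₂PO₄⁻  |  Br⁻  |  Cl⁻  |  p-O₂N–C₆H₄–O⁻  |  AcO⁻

Br⁻ > Cl⁻ > H₂PO₄⁻ > AcO⁻ > p-O₂N–C₆H₄–O⁻

The more stable X⁻ (or X) is on its own — i.e. the weaker a base it is — the better a leaving group it makes.
Br⁻: pKₐ(HBr) ≈ -9
Cl⁻: pKₐ(HCl) ≈ -7
H₂PO₄⁻: pKₐ(H₃PO₄) ≈ 2.1 — moderate base; biological leaving group after further activation
AcO⁻: pKₐ(CH₃COOH) ≈ 4.8 — resonance-stabilised but still a weak base
p-O₂N–C₆H₄–O⁻: pKₐ(p-nitrophenol) ≈ 7.2 — nitro group delocalises the charge; the classic chromogenic LG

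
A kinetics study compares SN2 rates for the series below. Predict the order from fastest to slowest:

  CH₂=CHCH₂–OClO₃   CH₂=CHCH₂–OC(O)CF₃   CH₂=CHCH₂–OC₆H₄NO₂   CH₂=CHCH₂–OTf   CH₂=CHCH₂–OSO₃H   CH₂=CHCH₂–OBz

With the same alkyl group throughout, only the leaving group differentiates the rates.
Rank by basicity of the departing species: weakest base leaves most easily.
CH₂=CHCH₂–OTf loses OTf⁻: pKₐ(CF₃SO₃H (triflic acid)) ≈ -14
CH₂=CHCH₂–OClO₃ loses ClO₄⁻: pKₐ(HClO₄) ≈ -10
CH₂=CHCH₂–OSO₃H loses HSO₄⁻: pKₐ(H₂SO₄) ≈ -3
CH₂=CHCH₂–OC(O)CF₃ loses CF₃COO⁻: pKₐ(CF₃COOH) ≈ 0.2
CH₂=CHCH₂–OBz loses PhCOO⁻: pKₐ(C₆H₅COOH) ≈ 4.2
CH₂=CHCH₂–OC₆H₄NO₂ loses p-O₂N–C₆H₄–O⁻: pKₐ(p-nitrophenol) ≈ 7.2

CH₂=CHCH₂–OTf > CH₂=CHCH₂–OClO₃ > CH₂=CHCH₂–OSO₃H > CH₂=CHCH₂–OC(O)CF₃ > CH₂=CHCH₂–OBz > CH₂=CHCH₂–OC₆H₄NO₂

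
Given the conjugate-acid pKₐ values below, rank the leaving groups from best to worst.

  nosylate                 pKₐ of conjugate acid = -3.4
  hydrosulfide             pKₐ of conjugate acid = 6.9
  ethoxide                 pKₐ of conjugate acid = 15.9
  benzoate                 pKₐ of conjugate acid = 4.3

nosylate > benzoate > hydrosulfide > ethoxide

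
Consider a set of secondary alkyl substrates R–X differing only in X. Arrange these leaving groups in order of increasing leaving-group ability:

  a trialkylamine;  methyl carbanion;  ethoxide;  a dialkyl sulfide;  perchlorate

methyl carbanion < ethoxide < a trialkylamine < a dialkyl sulfide < perchlorate

The more stable X⁻ (or X) is on its own — i.e. the weaker a base it is — the better a leaving group it makes.
perchlorate: pKₐ(HClO₄) ≈ -10
a dialkyl sulfide: pKₐ(R'₂SH⁺) ≈ -7 — neutral; leaves from a sulfonium salt (R–SR'₂⁺)
a trialkylamine: pKₐ(R'₃NH⁺) ≈ 10.7 — neutral but still a fairly strong base; Hofmann-elimination LG
ethoxide: pKₐ(CH₃CH₂OH) ≈ 16 — strong base; alkoxides do not leave unassisted
methyl carbanion: pKₐ(CH₄) ≈ 48 — unstabilised carbanion; the worst conceivable leaving group
The question asks for worst first, so the sequence is read in increasing leaving-group ability.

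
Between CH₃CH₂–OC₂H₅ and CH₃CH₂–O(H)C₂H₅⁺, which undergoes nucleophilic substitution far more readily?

From CH₃CH₂–OC₂H₅ the departing group would be CH₃CH₂O⁻ (pKₐ(CH₃CH₂OH) ≈ 16). Strong base; alkoxides do not leave unassisted.
From CH₃CH₂–O(H)C₂H₅⁺ the leaving group is R'OH (pKₐ(R'OH₂⁺) ≈ -2.4). Neutral; leaves from a protonated ether (an oxonium ion, R–O(H)R'⁺).
(In practice CH₃CH₂–O(H)C₂H₅⁺ is made from CH₃CH₂–OC₂H₅ by protonation with concentrated HBr, allowing neutral ethanol, rather than ethoxide, to depart.)

CH₃CH₂–O(H)C₂H₅⁺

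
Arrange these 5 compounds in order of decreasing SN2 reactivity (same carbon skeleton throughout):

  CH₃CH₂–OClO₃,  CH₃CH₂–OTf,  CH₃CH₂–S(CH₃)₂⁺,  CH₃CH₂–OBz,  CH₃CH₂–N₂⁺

CH₃CH₂–N₂⁺ > CH₃CH₂–OTf > CH₃CH₂–OClO₃ > CH₃CH₂–S(CH₃)₂⁺ > CH₃CH₂–OBz

The skeletons are identical, so relative rate is governed entirely by leaving-group ability.
The more stable X⁻ (or X) is on its own — i.e. the weaker a base it is — the better a leaving group it makes.
CH₃CH₂–N₂⁺ loses N₂: no meaningful conjugate acid; N₂ departs as an exceptionally stable neutral molecule
CH₃CH₂–OTf loses OTf⁻: pKₐ(CF₃SO₃H (triflic acid)) ≈ -14
CH₃CH₂–OClO₃ loses ClO₄⁻: pKₐ(HClO₄) ≈ -10
CH₃CH₂–S(CH₃)₂⁺ loses SR'₂: pKₐ(R'₂SH⁺) ≈ -7
CH₃CH₂–OBz loses PhCOO⁻: pKₐ(C₆H₅COOH) ≈ 4.2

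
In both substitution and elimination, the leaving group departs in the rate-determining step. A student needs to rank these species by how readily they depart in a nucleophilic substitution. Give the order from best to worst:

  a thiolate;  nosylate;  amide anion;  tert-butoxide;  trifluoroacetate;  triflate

triflate > nosylate > trifluoroacetate > a thiolate > tert-butoxide > amide anion

Rank by basicity of the departing species: weakest base leaves most easily.
triflate: pKₐ(CF₃SO₃H (triflic acid)) ≈ -14 — charge spread over three oxygens and a CF₃ group; the premier leaving group in synthesis
nosylate: pKₐ(p-O₂NC₆H₄SO₃H) ≈ -3.5 — p-nitro group further stabilises the sulfonate
trifluoroacetate: pKₐ(CF₃COOH) ≈ 0.2 — strongly electron-withdrawing CF₃ stabilises the carboxylate
a thiolate: pKₐ(RSH (a thiol)) ≈ 10.5
tert-butoxide: pKₐ(t-BuOH) ≈ 18 — bulky, strongly basic alkoxide
amide anion: pKₐ(NH₃) ≈ 38 — extremely strong base; never a leaving group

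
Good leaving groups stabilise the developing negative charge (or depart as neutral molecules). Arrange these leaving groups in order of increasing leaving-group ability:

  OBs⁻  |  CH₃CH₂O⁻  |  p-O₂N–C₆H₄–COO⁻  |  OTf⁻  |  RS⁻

CH₃CH₂O⁻ < RS⁻ < p-O₂N–C₆H₄–COO⁻ < OBs⁻ < OTf⁻

Leaving-group ability tracks the stability of the departed species; conjugate-acid pKₐ is the usual yardstick (lower pKₐ → better LG).
OTf⁻: pKₐ(CF₃SO₃H (triflic acid)) ≈ -14 — charge spread over three oxygens and a CF₃ group; the premier leaving group in synthesis
OBs⁻: pKₐ(p-BrC₆H₄SO₃H) ≈ -2.8 — arenesulfonate with a p-bromo substituent
p-O₂N–C₆H₄–COO⁻: pKₐ(p-nitrobenzoic acid) ≈ 3.4
RS⁻: pKₐ(RSH (a thiol)) ≈ 10.5 — moderately basic; rarely leaves without activation
CH₃CH₂O⁻: pKₐ(CH₃CH₂OH) ≈ 16
Reversing gives the worst-to-best order requested.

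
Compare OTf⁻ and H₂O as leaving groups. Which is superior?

OTf⁻

OTf⁻ is the better leaving group.
pKₐ(CF₃SO₃H (triflic acid)) ≈ -14 versus pKₐ(H₃O⁺) ≈ -1.7: OTf⁻ is the much weaker base.
Charge spread over three oxygens and a CF₃ group; the premier leaving group in synthesis.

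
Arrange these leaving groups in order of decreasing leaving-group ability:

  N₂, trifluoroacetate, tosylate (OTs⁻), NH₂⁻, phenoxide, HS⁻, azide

Rank by basicity of the departing species: weakest base leaves most easily.
N₂: no meaningful conjugate acid; N₂ departs as an exceptionally stable neutral molecule
tosylate (OTs⁻): pKₐ(p-CH₃C₆H₄SO₃H (TsOH)) ≈ -2.8
trifluoroacetate: pKₐ(CF₃COOH) ≈ 0.2
azide: pKₐ(HN₃) ≈ 4.7
HS⁻: pKₐ(H₂S) ≈ 7
phenoxide: pKₐ(C₆H₅OH (phenol)) ≈ 10
NH₂⁻: pKₐ(NH₃) ≈ 38

N₂ > tosylate (OTs⁻) > trifluoroacetate > azide > HS⁻ > phenoxide > NH₂⁻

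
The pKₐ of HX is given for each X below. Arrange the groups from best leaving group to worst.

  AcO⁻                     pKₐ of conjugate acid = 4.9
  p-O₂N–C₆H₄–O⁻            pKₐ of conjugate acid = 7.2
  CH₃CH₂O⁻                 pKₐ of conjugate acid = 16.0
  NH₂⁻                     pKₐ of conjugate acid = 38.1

AcO⁻ > p-O₂N–C₆H₄–O⁻ > CH₃CH₂O⁻ > NH₂⁻

Lower conjugate-acid pKₐ ⇒ weaker base ⇒ better leaving group.
Sorting by the given values: AcO⁻ (4.9), p-O₂N–C₆H₄–O⁻ (7.2), CH₃CH₂O⁻ (16.0), NH₂⁻ (38.1).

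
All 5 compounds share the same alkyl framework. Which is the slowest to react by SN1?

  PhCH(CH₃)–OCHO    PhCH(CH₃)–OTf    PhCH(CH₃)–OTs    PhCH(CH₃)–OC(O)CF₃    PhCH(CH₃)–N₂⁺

PhCH(CH₃)–OCHO

The skeletons are identical, so relative rate is governed entirely by leaving-group ability.
Leaving-group ability tracks the stability of the departed species; conjugate-acid pKₐ is the usual yardstick (lower pKₐ → better LG).
PhCH(CH₃)–N₂⁺ loses N₂: no meaningful conjugate acid; N₂ departs as an exceptionally stable neutral molecule
PhCH(CH₃)–OTf loses OTf⁻: pKₐ(CF₃SO₃H (triflic acid)) ≈ -14
PhCH(CH₃)–OTs loses OTs⁻: pKₐ(p-CH₃C₆H₄SO₃H (TsOH)) ≈ -2.8
PhCH(CH₃)–OC(O)CF₃ loses CF₃COO⁻: pKₐ(CF₃COOH) ≈ 0.2
PhCH(CH₃)–OCHO loses HCOO⁻: pKₐ(HCOOH) ≈ 3.8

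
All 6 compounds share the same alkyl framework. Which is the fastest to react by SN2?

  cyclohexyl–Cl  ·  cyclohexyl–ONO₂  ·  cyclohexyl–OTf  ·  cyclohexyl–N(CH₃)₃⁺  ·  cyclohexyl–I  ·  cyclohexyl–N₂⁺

With the same alkyl group throughout, only the leaving group differentiates the rates.
Leaving-group ability tracks the stability of the departed species; conjugate-acid pKₐ is the usual yardstick (lower pKₐ → better LG).
cyclohexyl–N₂⁺ loses N₂: no meaningful conjugate acid; N₂ departs as an exceptionally stable neutral molecule
cyclohexyl–OTf loses OTf⁻: pKₐ(CF₃SO₃H (triflic acid)) ≈ -14
cyclohexyl–I loses I⁻: pKₐ(HI) ≈ -10
cyclohexyl–Cl loses Cl⁻: pKₐ(HCl) ≈ -7
cyclohexyl–ONO₂ loses NO₃⁻: pKₐ(HNO₃) ≈ -1.3
cyclohexyl–N(CH₃)₃⁺ loses NR'₃: pKₐ(R'₃NH⁺) ≈ 10.7

cyclohexyl–N₂⁺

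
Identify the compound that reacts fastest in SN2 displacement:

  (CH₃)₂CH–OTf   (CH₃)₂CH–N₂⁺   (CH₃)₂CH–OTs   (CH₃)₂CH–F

Same R in every case — rank the leaving groups.
Rank by basicity of the departing species: weakest base leaves most easily.
(CH₃)₂CH–N₂⁺ loses N₂: no meaningful conjugate acid; N₂ departs as an exceptionally stable neutral molecule
(CH₃)₂CH–OTf loses OTf⁻: pKₐ(CF₃SO₃H (triflic acid)) ≈ -14
(CH₃)₂CH–OTs loses OTs⁻: pKₐ(p-CH₃C₆H₄SO₃H (TsOH)) ≈ -2.8
(CH₃)₂CH–F loses F⁻: pKₐ(HF) ≈ 3.2

(CH₃)₂CH–N₂⁺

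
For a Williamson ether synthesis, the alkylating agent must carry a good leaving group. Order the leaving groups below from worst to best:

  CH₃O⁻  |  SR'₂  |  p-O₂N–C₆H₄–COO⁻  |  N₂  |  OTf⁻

CH₃O⁻ < p-O₂N–C₆H₄–COO⁻ < SR'₂ < OTf⁻ < N₂

The more stable X⁻ (or X) is on its own — i.e. the weaker a base it is — the better a leaving group it makes.
N₂: no meaningful conjugate acid; N₂ departs as an exceptionally stable neutral molecule
OTf⁻: pKₐ(CF₃SO₃H (triflic acid)) ≈ -14
SR'₂: pKₐ(R'₂SH⁺) ≈ -7
p-O₂N–C₆H₄–COO⁻: pKₐ(p-nitrobenzoic acid) ≈ 3.4
CH₃O⁻: pKₐ(CH₃OH) ≈ 15.5
Listed from poorest to best leaving group as asked.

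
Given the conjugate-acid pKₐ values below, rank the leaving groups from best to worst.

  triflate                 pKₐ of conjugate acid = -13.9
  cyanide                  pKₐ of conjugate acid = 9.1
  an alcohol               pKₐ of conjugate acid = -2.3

triflate > an alcohol > cyanide

Lower conjugate-acid pKₐ ⇒ weaker base ⇒ better leaving group.
Sorting by the given values: triflate (-13.9), an alcohol (-2.3), cyanide (9.1).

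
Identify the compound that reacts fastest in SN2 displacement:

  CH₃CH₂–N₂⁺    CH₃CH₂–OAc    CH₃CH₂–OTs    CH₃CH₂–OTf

The skeletons are identical, so relative rate is governed entirely by leaving-group ability.
A good leaving group is a weak base: the lower the pKₐ of its conjugate acid, the more readily it departs.
CH₃CH₂–N₂⁺ loses N₂: no meaningful conjugate acid; N₂ departs as an exceptionally stable neutral molecule
CH₃CH₂–OTf loses OTf⁻: pKₐ(CF₃SO₃H (triflic acid)) ≈ -14
CH₃CH₂–OTs loses OTs⁻: pKₐ(p-CH₃C₆H₄SO₃H (TsOH)) ≈ -2.8
CH₃CH₂–OAc loses AcO⁻: pKₐ(CH₃COOH) ≈ 4.8

CH₃CH₂–N₂⁺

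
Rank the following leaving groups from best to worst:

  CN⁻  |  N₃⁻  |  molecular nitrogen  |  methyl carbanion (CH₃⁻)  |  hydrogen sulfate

molecular nitrogen > hydrogen sulfate > N₃⁻ > CN⁻ > methyl carbanion (CH₃⁻)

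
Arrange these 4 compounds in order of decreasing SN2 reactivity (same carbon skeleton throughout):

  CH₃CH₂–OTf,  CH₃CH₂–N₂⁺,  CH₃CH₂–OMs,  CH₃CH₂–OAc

CH₃CH₂–N₂⁺ > CH₃CH₂–OTf > CH₃CH₂–OMs > CH₃CH₂–OAc

With the same alkyl group throughout, only the leaving group differentiates the rates.
Leaving-group ability tracks the stability of the departed species; conjugate-acid pKₐ is the usual yardstick (lower pKₐ → better LG).
CH₃CH₂–N₂⁺ loses N₂: no meaningful conjugate acid; N₂ departs as an exceptionally stable neutral molecule
CH₃CH₂–OTf loses OTf⁻: pKₐ(CF₃SO₃H (triflic acid)) ≈ -14
CH₃CH₂–OMs loses OMs⁻: pKₐ(CH₃SO₃H (MsOH)) ≈ -1.9
CH₃CH₂–OAc loses AcO⁻: pKₐ(CH₃COOH) ≈ 4.8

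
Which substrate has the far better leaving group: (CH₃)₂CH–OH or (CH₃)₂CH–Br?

(CH₃)₂CH–Br

From (CH₃)₂CH–OH the departing group would be OH⁻ (pKₐ(H₂O) ≈ 15.7). Strong base; essentially never leaves without prior activation.
From (CH₃)₂CH–Br the leaving group is Br⁻ (pKₐ(HBr) ≈ -9). Weak base; good leaving group.
(In practice (CH₃)₂CH–Br is made from (CH₃)₂CH–OH by treatment with PBr₃, replacing the hydroxyl with bromide.)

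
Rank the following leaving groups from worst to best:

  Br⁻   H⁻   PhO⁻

Leaving-group ability tracks the stability of the departed species; conjugate-acid pKₐ is the usual yardstick (lower pKₐ → better LG).
Br⁻: pKₐ(HBr) ≈ -9 — weak base; good leaving group
PhO⁻: pKₐ(C₆H₅OH (phenol)) ≈ 10 — resonance into the ring helps, but still a poor LG
H⁻: pKₐ(H₂) ≈ 36
Listed from poorest to best leaving group as asked.

H⁻ < PhO⁻ < Br⁻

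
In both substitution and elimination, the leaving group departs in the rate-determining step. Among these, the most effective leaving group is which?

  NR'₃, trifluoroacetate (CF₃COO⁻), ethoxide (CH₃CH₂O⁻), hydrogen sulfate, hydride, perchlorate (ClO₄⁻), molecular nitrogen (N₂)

molecular nitrogen (N₂): no meaningful conjugate acid; N₂ departs as an exceptionally stable neutral molecule
perchlorate (ClO₄⁻): pKₐ(HClO₄) ≈ -10
hydrogen sulfate: pKₐ(H₂SO₄) ≈ -3
trifluoroacetate (CF₃COO⁻): pKₐ(CF₃COOH) ≈ 0.2
NR'₃: pKₐ(R'₃NH⁺) ≈ 10.7
ethoxide (CH₃CH₂O⁻): pKₐ(CH₃CH₂OH) ≈ 16
hydride: pKₐ(H₂) ≈ 36

molecular nitrogen (N₂)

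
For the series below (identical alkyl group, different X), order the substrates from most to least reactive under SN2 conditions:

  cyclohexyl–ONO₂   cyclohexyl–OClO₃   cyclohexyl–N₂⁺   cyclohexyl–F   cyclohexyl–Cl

Same R in every case — rank the leaving groups.
Leaving-group ability tracks the stability of the departed species; conjugate-acid pKₐ is the usual yardstick (lower pKₐ → better LG).
cyclohexyl–N₂⁺ loses N₂: no meaningful conjugate acid; N₂ departs as an exceptionally stable neutral molecule
cyclohexyl–OClO₃ loses ClO₄⁻: pKₐ(HClO₄) ≈ -10
cyclohexyl–Cl loses Cl⁻: pKₐ(HCl) ≈ -7
cyclohexyl–ONO₂ loses NO₃⁻: pKₐ(HNO₃) ≈ -1.3
cyclohexyl–F loses F⁻: pKₐ(HF) ≈ 3.2

cyclohexyl–N₂⁺ > cyclohexyl–OClO₃ > cyclohexyl–Cl > cyclohexyl–ONO₂ > cyclohexyl–F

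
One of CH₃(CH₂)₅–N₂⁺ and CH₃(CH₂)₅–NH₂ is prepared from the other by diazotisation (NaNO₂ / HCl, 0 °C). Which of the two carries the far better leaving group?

From CH₃(CH₂)₅–NH₂ the departing group would be NH₂⁻ (pKₐ(NH₃) ≈ 38). Extremely strong base; never a leaving group.
From CH₃(CH₂)₅–N₂⁺ the leaving group is N₂ (no meaningful conjugate acid; N₂ departs as an exceptionally stable neutral molecule).
Diazotisation (NaNO₂ / HCl, 0 °C) works by generating a diazonium salt that expels N₂, making CH₃(CH₂)₅–N₂⁺ enormously more reactive.

CH₃(CH₂)₅–N₂⁺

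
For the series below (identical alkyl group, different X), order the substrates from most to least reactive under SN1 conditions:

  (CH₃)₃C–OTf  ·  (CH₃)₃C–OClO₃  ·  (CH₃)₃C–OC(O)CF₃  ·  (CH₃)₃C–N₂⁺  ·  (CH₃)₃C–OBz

(CH₃)₃C–N₂⁺ > (CH₃)₃C–OTf > (CH₃)₃C–OClO₃ > (CH₃)₃C–OC(O)CF₃ > (CH₃)₃C–OBz

With the same alkyl group throughout, only the leaving group differentiates the rates.
Rank by basicity of the departing species: weakest base leaves most easily.
(CH₃)₃C–N₂⁺ loses N₂: no meaningful conjugate acid; N₂ departs as an exceptionally stable neutral molecule
(CH₃)₃C–OTf loses OTf⁻: pKₐ(CF₃SO₃H (triflic acid)) ≈ -14
(CH₃)₃C–OClO₃ loses ClO₄⁻: pKₐ(HClO₄) ≈ -10
(CH₃)₃C–OC(O)CF₃ loses CF₃COO⁻: pKₐ(CF₃COOH) ≈ 0.2
(CH₃)₃C–OBz loses PhCOO⁻: pKₐ(C₆H₅COOH) ≈ 4.2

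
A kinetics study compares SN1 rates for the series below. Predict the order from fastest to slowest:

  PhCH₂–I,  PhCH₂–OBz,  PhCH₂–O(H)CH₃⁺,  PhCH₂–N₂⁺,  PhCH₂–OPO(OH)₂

PhCH₂–N₂⁺ > PhCH₂–I > PhCH₂–O(H)CH₃⁺ > PhCH₂–OPO(OH)₂ > PhCH₂–OBz

Identical carbon frameworks mean the comparison reduces to leaving-group quality.
A good leaving group is a weak base: the lower the pKₐ of its conjugate acid, the more readily it departs.
PhCH₂–N₂⁺ loses N₂: no meaningful conjugate acid; N₂ departs as an exceptionally stable neutral molecule
PhCH₂–I loses I⁻: pKₐ(HI) ≈ -10
PhCH₂–O(H)CH₃⁺ loses R'OH: pKₐ(R'OH₂⁺) ≈ -2.4
PhCH₂–OPO(OH)₂ loses H₂PO₄⁻: pKₐ(H₃PO₄) ≈ 2.1
PhCH₂–OBz loses PhCOO⁻: pKₐ(C₆H₅COOH) ≈ 4.2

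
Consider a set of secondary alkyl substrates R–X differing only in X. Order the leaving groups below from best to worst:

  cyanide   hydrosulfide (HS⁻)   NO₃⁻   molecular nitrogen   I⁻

Leaving-group ability tracks the stability of the departed species; conjugate-acid pKₐ is the usual yardstick (lower pKₐ → better LG).
molecular nitrogen: no meaningful conjugate acid; N₂ departs as an exceptionally stable neutral molecule
I⁻: pKₐ(HI) ≈ -10 — large, highly polarisable; very weak base
NO₃⁻: pKₐ(HNO₃) ≈ -1.3 — resonance-delocalised over three oxygens
hydrosulfide (HS⁻): pKₐ(H₂S) ≈ 7 — larger and more polarisable than the oxygen analogue
cyanide: pKₐ(HCN) ≈ 9.2 — sp carbon stabilises the charge somewhat, but still a poor LG

molecular nitrogen > I⁻ > NO₃⁻ > hydrosulfide (HS⁻) > cyanide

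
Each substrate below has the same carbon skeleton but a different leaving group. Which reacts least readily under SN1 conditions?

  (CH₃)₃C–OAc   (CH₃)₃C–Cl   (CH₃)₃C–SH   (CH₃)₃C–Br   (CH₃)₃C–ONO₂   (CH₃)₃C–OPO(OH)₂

The skeletons are identical, so relative rate is governed entirely by leaving-group ability.
Rank by basicity of the departing species: weakest base leaves most easily.
(CH₃)₃C–Br loses Br⁻: pKₐ(HBr) ≈ -9
(CH₃)₃C–Cl loses Cl⁻: pKₐ(HCl) ≈ -7
(CH₃)₃C–ONO₂ loses NO₃⁻: pKₐ(HNO₃) ≈ -1.3
(CH₃)₃C–OPO(OH)₂ loses H₂PO₄⁻: pKₐ(H₃PO₄) ≈ 2.1
(CH₃)₃C–OAc loses AcO⁻: pKₐ(CH₃COOH) ≈ 4.8
(CH₃)₃C–SH loses HS⁻: pKₐ(H₂S) ≈ 7

(CH₃)₃C–SH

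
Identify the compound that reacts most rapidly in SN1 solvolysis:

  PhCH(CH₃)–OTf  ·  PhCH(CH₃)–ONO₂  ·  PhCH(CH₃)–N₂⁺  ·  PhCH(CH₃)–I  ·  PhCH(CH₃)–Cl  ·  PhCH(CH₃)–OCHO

PhCH(CH₃)–N₂⁺

With the same alkyl group throughout, only the leaving group differentiates the rates.
A good leaving group is a weak base: the lower the pKₐ of its conjugate acid, the more readily it departs.
PhCH(CH₃)–N₂⁺ loses N₂: no meaningful conjugate acid; N₂ departs as an exceptionally stable neutral molecule
PhCH(CH₃)–OTf loses OTf⁻: pKₐ(CF₃SO₃H (triflic acid)) ≈ -14
PhCH(CH₃)–I loses I⁻: pKₐ(HI) ≈ -10
PhCH(CH₃)–Cl loses Cl⁻: pKₐ(HCl) ≈ -7
PhCH(CH₃)–ONO₂ loses NO₃⁻: pKₐ(HNO₃) ≈ -1.3
PhCH(CH₃)–OCHO loses HCOO⁻: pKₐ(HCOOH) ≈ 3.8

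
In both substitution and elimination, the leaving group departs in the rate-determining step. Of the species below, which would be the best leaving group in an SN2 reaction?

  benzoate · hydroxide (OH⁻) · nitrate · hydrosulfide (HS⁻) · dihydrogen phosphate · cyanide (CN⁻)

The more stable X⁻ (or X) is on its own — i.e. the weaker a base it is — the better a leaving group it makes.
nitrate: pKₐ(HNO₃) ≈ -1.3
dihydrogen phosphate: pKₐ(H₃PO₄) ≈ 2.1
benzoate: pKₐ(C₆H₅COOH) ≈ 4.2
hydrosulfide (HS⁻): pKₐ(H₂S) ≈ 7
cyanide (CN⁻): pKₐ(HCN) ≈ 9.2
hydroxide (OH⁻): pKₐ(H₂O) ≈ 15.7

nitrate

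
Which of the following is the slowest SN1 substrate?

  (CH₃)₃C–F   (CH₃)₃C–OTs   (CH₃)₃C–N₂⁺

(CH₃)₃C–F

Identical carbon frameworks mean the comparison reduces to leaving-group quality.
The more stable X⁻ (or X) is on its own — i.e. the weaker a base it is — the better a leaving group it makes.
(CH₃)₃C–N₂⁺ loses N₂: no meaningful conjugate acid; N₂ departs as an exceptionally stable neutral molecule
(CH₃)₃C–OTs loses OTs⁻: pKₐ(p-CH₃C₆H₄SO₃H (TsOH)) ≈ -2.8
(CH₃)₃C–F loses F⁻: pKₐ(HF) ≈ 3.2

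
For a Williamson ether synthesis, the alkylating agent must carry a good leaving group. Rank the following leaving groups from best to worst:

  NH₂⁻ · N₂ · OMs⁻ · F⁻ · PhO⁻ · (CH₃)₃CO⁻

N₂ > OMs⁻ > F⁻ > PhO⁻ > (CH₃)₃CO⁻ > NH₂⁻

N₂: no meaningful conjugate acid; N₂ departs as an exceptionally stable neutral molecule
OMs⁻: pKₐ(CH₃SO₃H (MsOH)) ≈ -1.9
F⁻: pKₐ(HF) ≈ 3.2
PhO⁻: pKₐ(C₆H₅OH (phenol)) ≈ 10
(CH₃)₃CO⁻: pKₐ(t-BuOH) ≈ 18
NH₂⁻: pKₐ(NH₃) ≈ 38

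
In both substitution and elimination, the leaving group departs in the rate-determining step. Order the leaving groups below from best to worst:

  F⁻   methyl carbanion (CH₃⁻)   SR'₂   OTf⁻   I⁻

Rank by basicity of the departing species: weakest base leaves most easily.
OTf⁻: pKₐ(CF₃SO₃H (triflic acid)) ≈ -14 — charge spread over three oxygens and a CF₃ group; the premier leaving group in synthesis
I⁻: pKₐ(HI) ≈ -10 — large, highly polarisable; very weak base
SR'₂: pKₐ(R'₂SH⁺) ≈ -7 — neutral; leaves from a sulfonium salt (R–SR'₂⁺)
F⁻: pKₐ(HF) ≈ 3.2
methyl carbanion (CH₃⁻): pKₐ(CH₄) ≈ 48 — unstabilised carbanion; the worst conceivable leaving group

OTf⁻ > I⁻ > SR'₂ > F⁻ > methyl carbanion (CH₃⁻)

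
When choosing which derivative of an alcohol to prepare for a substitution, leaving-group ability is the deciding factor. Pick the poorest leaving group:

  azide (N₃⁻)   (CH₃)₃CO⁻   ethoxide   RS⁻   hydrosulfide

(CH₃)₃CO⁻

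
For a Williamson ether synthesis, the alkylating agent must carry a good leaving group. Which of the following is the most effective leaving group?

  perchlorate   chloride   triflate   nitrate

triflate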